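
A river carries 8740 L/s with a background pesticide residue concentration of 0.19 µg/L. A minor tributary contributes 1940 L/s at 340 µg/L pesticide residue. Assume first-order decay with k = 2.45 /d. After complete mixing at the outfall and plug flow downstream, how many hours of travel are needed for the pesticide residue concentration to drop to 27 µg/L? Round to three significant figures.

8.13 h

After mixing, C = (8740·0.1900 + 1940·340.0) / 10680 = 661300/10680 = 61.92 µg/L.
61.92·exp(−k·t) = 27 → t = ln(61.92/27)/k = 29270 s = 8.130 h.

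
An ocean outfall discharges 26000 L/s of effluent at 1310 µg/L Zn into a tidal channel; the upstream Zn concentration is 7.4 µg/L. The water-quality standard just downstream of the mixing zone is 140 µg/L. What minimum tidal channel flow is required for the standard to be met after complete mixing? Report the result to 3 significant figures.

229000 L/s

Set C_mix = 140: (Q·7.400 + 26000·1310) / (Q + 26000) = 140
→ Q = 26000·(1310 − 140)/(140 − 7.400) = 229400 L/s.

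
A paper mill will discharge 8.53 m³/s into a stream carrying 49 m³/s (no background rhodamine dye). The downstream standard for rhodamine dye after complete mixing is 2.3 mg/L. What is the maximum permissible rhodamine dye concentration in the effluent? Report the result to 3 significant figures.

15.5 mg/L

At the limit, (Qr·Cr + Qe·Cₑ)/(Qr + Qe) = 2.3:
Cₑ = (57.53·2.3 − 49.00·0) / 8.530 = 15.51 mg/L.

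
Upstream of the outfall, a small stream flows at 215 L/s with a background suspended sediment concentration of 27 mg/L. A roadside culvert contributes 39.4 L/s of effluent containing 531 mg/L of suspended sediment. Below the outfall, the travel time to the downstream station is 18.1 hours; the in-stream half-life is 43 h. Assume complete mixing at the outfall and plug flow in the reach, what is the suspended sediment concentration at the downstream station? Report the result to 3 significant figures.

Mass balance: C = (215.0·27.00 + 39.40·531.0) / 254.4 = 26730/254.4 = 105.1 mg/L.
Half-life 43 h → k = ln 2 / 43 = 0.01612 h⁻¹ = 0.3869 d⁻¹.
First-order decay: C = 105.1·exp(−k·t) = 105.1·0.7469 = 78.47 mg/L.

78.5 mg/L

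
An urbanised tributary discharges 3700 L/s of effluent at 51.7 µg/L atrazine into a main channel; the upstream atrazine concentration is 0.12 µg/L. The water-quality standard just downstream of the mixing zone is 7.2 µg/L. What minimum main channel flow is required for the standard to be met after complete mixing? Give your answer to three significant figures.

23300 L/s

Set C_mix = 7.2: (Q·0.1200 + 3700·51.70) / (Q + 3700) = 7.2
→ Q = 3700·(51.70 − 7.2)/(7.2 − 0.1200) = 23260 L/s.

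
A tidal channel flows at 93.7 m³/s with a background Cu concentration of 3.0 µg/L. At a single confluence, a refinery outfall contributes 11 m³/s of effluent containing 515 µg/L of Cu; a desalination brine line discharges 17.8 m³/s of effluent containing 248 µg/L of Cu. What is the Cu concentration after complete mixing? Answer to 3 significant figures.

Flow-weighted average: C = (93.70·3.000 + 11.00·515.0 + 17.80·248.0) / 122.5 = 10360/122.5 = 84.58 µg/L.

84.6 µg/L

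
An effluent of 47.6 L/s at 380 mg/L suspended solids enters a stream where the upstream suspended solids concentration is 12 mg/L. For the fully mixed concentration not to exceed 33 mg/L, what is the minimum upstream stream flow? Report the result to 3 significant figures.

787 L/s

Set C_mix = 33: (Q·12.00 + 47.60·380.0) / (Q + 47.60) = 33
→ Q = 47.60·(380.0 − 33)/(33 − 12.00) = 786.5 L/s.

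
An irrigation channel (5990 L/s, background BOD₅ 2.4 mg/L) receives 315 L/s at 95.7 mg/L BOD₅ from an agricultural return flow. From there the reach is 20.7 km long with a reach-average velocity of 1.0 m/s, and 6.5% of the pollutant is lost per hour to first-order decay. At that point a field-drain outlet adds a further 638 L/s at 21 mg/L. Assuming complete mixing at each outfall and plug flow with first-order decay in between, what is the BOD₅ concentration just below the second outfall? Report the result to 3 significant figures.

Conservation of mass: C = (5990·2.400 + 315.0·95.70) / 6305 = 44520/6305 = 7.061 mg/L; combined flow 6305 L/s.
Travel time t = 20.7·1000 / 1.0 = 20700 s = 5.750 h.
6.5%/h lost → k = −ln(1 − 0.065) = 0.06721 h⁻¹.
Applying C = C₀e^(−kt): 7.061 × 0.6795 = 4.798 mg/L.
At the second outfall, C = (6305·4.798 + 638.0·21.00) / (6305 + 638.0) = 6.287 mg/L.

6.29 mg/L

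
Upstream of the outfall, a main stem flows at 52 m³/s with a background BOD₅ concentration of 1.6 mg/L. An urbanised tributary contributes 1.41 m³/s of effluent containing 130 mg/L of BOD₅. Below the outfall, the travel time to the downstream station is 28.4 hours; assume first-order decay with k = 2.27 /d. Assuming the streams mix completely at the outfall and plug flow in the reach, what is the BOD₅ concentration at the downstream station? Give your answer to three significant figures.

0.340 mg/L

After mixing, C = (52.00·1.600 + 1.410·130.0) / 53.41 = 266.5/53.41 = 4.990 mg/L.
Decay over the reach: 4.990·exp(−kt) = 4.990·0.06814 = 0.3400 mg/L.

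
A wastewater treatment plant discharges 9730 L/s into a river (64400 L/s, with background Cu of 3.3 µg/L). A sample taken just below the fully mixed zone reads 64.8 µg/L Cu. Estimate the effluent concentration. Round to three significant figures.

Mass balance: 64400·3.300 + 9730·Cₑ = 74130·64.80
→ Cₑ = (74130·64.80 − 64400·3.300) / 9730 = 471.9 µg/L.

472 µg/L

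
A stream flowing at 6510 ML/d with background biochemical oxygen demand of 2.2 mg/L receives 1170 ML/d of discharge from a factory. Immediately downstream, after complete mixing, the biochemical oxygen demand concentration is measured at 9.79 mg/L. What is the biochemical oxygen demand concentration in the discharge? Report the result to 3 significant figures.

Mass balance: 6510·2.200 + 1170·Cₑ = 7680·9.790
→ Cₑ = (7680·9.790 − 6510·2.200) / 1170 = 52.02 mg/L.

52.0 mg/L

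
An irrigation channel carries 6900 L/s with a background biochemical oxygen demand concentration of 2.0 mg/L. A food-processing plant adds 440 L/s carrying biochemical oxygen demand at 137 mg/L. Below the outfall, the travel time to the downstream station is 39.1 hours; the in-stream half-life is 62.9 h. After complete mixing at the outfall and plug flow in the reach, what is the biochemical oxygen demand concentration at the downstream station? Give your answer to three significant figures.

6.56 mg/L

Mass balance: C = (6900·2.000 + 440.0·137.0) / 7340 = 74080/7340 = 10.09 mg/L.
Half-life 62.9 h → k = ln 2 / 62.9 = 0.01102 h⁻¹ = 0.2645 d⁻¹.
Applying C = C₀e^(−kt): 10.09 × 0.6499 = 6.560 mg/L.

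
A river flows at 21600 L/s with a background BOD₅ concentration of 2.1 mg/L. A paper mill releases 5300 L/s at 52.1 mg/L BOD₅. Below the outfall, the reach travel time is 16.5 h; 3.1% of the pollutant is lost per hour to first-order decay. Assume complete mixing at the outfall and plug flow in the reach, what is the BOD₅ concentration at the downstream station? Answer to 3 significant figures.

Mass balance: C = (21600·2.100 + 5300·52.10) / 26900 = 321500/26900 = 11.95 mg/L.
3.1%/h lost → k = −ln(1 − 0.031) = 0.03149 h⁻¹.
Decay over the reach: 11.95·exp(−kt) = 11.95·0.5948 = 7.108 mg/L.

7.11 mg/L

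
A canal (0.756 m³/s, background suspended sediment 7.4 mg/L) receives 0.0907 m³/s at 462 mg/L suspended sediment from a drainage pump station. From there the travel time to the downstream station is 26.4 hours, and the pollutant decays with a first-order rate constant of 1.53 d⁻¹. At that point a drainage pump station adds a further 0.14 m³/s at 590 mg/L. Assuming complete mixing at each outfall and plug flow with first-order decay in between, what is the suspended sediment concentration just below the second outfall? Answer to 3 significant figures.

Flow-weighted average: C = (0.7560·7.400 + 0.09070·462.0) / 0.8467 = 47.50/0.8467 = 56.10 mg/L; combined flow 0.8467 m³/s.
Applying C = C₀e^(−kt): 56.10 × 0.1858 = 10.42 mg/L.
At the second outfall, C = (0.8467·10.42 + 0.1400·590.0) / (0.8467 + 0.1400) = 92.66 mg/L.

92.7 mg/L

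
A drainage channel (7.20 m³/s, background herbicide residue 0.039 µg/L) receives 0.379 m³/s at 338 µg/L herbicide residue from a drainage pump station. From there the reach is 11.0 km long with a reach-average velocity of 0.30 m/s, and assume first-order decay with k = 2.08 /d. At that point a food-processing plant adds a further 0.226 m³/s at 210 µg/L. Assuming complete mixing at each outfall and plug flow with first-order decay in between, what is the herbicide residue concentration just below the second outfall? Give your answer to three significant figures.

12.9 µg/L

Conservation of mass: C = (7.200·0.03900 + 0.3790·338.0) / 7.579 = 128.4/7.579 = 16.94 µg/L; combined flow 7.579 m³/s.
Travel time t = 11.0·1000 / 0.30 = 36670 s = 10.19 h.
Decay over the reach: 16.94·exp(−kt) = 16.94·0.4137 = 7.007 µg/L.
Second outfall: C = (7.579·7.007 + 0.2260·210.0)/7.805 = 12.88 µg/L.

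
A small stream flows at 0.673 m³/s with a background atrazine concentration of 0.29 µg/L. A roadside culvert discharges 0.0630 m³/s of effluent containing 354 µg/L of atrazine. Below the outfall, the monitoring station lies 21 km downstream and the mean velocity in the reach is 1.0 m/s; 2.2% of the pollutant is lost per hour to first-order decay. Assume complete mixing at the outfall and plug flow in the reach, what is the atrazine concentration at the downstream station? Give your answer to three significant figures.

Flow-weighted average: C = (0.6730·0.2900 + 0.06300·354.0) / 0.7360 = 22.50/0.7360 = 30.57 µg/L.
Travel time t = 21·1000 / 1.0 = 21000 s = 5.833 h.
2.2%/h lost → k = −ln(1 − 0.022) = 0.02225 h⁻¹.
Applying C = C₀e^(−kt): 30.57 × 0.8783 = 26.85 µg/L.

26.8 µg/L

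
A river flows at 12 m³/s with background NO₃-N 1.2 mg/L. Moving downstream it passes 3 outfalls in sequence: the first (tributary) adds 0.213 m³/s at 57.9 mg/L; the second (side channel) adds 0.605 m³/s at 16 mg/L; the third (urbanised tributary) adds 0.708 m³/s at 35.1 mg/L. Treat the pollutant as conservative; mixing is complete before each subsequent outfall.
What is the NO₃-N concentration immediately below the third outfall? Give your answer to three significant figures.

4.53 mg/L

Outfall 1: combined Q = 12.21 m³/s; C = (12.00·1.200 + 0.2130·57.90)/12.21 = 2.189 mg/L.
Outfall 2: combined Q = 12.82 m³/s; C = (12.21·2.189 + 0.6050·16.00)/12.82 = 2.841 mg/L.
Outfall 3: combined Q = 13.53 m³/s; C = (12.82·2.841 + 0.7080·35.10)/13.53 = 4.529 mg/L.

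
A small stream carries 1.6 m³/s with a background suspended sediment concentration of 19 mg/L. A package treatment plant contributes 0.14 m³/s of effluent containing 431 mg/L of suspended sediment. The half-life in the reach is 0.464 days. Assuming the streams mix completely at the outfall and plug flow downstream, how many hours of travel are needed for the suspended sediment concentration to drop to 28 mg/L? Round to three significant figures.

Mixed concentration C = ΣQC/ΣQ = (1.600·19.00 + 0.1400·431.0) / 1.740 = 90.74/1.740 = 52.15 mg/L.
Half-life 0.464 d → k = ln 2 / 0.464 = 1.494 d⁻¹.
52.15·exp(−k·t) = 28 → t = ln(52.15/28)/k = 35970 s = 9.991 h.

9.99 h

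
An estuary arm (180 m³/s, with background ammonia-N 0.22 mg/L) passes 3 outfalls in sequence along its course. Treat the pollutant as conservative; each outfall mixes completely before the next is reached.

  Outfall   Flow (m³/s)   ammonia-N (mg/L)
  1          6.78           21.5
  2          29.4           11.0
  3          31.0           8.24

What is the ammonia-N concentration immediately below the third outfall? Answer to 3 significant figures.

After outfall 1: Q = 180.0 + 6.780 = 186.8 m³/s; C = (180.0·0.2200 + 6.780·21.50)/186.8 = 0.9925 mg/L.
After outfall 2: Q = 186.8 + 29.40 = 216.2 m³/s; C = (186.8·0.9925 + 29.40·11.00)/216.2 = 2.353 mg/L.
After outfall 3: Q = 216.2 + 31.00 = 247.2 m³/s; C = (216.2·2.353 + 31.00·8.240)/247.2 = 3.092 mg/L.

3.09 mg/L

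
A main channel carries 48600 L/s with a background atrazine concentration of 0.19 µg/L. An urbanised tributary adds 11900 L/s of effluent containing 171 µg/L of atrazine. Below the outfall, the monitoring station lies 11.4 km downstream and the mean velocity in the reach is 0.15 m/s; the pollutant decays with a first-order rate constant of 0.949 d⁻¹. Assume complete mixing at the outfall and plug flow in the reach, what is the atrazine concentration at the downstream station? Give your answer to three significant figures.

14.7 µg/L

Flow-weighted average: C = (48600·0.1900 + 11900·171.0) / 60500 = 2044000/60500 = 33.79 µg/L.
Travel time t = 11.4·1000 / 0.15 = 76000 s = 21.11 h.
After decay, C = 33.79 × e^(−kt) = 33.79 × 0.4340 = 14.66 µg/L.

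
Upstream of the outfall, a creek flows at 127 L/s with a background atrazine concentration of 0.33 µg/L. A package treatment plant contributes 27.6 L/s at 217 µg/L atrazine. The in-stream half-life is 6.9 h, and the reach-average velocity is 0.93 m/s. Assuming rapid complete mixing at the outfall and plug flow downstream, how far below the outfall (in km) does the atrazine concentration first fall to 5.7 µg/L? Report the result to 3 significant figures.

Flow-weighted average: C = (127.0·0.3300 + 27.60·217.0) / 154.6 = 6031/154.6 = 39.01 µg/L.
Half-life 6.9 h → k = ln 2 / 6.9 = 0.1005 h⁻¹ = 2.411 d⁻¹.
Set 39.01·exp(−k·t) = 5.7 → t = ln(39.01/5.7)/k = 68930 s = 19.15 h.
Distance = v·t = 0.93·68930 = 64100 m = 64.10 km.

64.1 km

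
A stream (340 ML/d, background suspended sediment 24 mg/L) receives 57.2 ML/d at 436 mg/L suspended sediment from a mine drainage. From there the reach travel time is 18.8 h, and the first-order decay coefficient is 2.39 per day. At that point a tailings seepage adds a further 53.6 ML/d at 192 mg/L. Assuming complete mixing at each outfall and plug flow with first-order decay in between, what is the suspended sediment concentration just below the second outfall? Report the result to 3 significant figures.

Flow-weighted average: C = (340.0·24.00 + 57.20·436.0) / 397.2 = 33100/397.2 = 83.33 mg/L; combined flow 397.2 ML/d.
First-order decay: C = 83.33·exp(−k·t) = 83.33·0.1538 = 12.82 mg/L.
Second outfall: C = (397.2·12.82 + 53.60·192.0)/450.8 = 34.12 mg/L.

34.1 mg/L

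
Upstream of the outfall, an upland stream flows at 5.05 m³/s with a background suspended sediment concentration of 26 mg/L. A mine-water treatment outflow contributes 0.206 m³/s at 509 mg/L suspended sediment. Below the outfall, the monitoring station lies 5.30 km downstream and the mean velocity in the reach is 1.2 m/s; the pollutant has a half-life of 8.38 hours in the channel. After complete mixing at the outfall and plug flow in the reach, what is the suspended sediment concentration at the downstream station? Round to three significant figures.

40.6 mg/L

Mass balance: C = (5.050·26.00 + 0.2060·509.0) / 5.256 = 236.2/5.256 = 44.93 mg/L.
Travel time t = 5.30·1000 / 1.2 = 4417 s = 1.227 h.
Half-life 8.38 h → k = ln 2 / 8.38 = 0.08271 h⁻¹ = 1.985 d⁻¹.
Applying C = C₀e^(−kt): 44.93 × 0.9035 = 40.59 mg/L.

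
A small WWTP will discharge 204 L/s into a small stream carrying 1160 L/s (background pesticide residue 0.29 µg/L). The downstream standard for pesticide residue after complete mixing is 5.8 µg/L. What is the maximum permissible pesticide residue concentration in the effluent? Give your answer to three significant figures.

At the limit, (Qr·Cr + Qe·Cₑ)/(Qr + Qe) = 5.8:
Cₑ = (1364·5.8 − 1160·0.2900) / 204.0 = 37.13 µg/L.

37.1 µg/L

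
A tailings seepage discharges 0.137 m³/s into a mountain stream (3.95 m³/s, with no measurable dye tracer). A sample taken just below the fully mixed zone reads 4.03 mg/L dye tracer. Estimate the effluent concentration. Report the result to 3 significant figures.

Mass balance: 3.950·0 + 0.1370·Cₑ = 4.087·4.030
→ Cₑ = (4.087·4.030 − 3.950·0) / 0.1370 = 120.2 mg/L.

120 mg/L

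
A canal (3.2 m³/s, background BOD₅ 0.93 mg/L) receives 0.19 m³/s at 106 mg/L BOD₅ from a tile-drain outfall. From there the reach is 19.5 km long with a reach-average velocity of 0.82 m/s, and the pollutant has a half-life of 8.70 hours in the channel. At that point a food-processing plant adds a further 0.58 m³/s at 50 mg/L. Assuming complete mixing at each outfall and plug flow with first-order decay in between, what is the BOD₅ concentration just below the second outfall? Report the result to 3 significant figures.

10.7 mg/L

Mixed concentration C = ΣQC/ΣQ = (3.200·0.9300 + 0.1900·106.0) / 3.390 = 23.12/3.390 = 6.819 mg/L; combined flow 3.390 m³/s.
Travel time t = 19.5·1000 / 0.82 = 23780 s = 6.606 h.
Half-life 8.70 h → k = ln 2 / 8.70 = 0.07967 h⁻¹ = 1.912 d⁻¹.
Applying C = C₀e^(−kt): 6.819 × 0.5908 = 4.029 mg/L.
At the second outfall, C = (3.390·4.029 + 0.5800·50.00) / (3.390 + 0.5800) = 10.74 mg/L.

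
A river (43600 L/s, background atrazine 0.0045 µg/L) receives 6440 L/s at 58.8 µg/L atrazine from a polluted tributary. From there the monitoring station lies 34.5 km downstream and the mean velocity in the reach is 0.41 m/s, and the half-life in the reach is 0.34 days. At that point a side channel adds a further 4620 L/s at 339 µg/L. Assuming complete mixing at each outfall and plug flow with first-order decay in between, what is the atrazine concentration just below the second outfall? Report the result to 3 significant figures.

Mixed concentration C = ΣQC/ΣQ = (43600·0.004500 + 6440·58.80) / 50040 = 378900/50040 = 7.571 µg/L; combined flow 50040 L/s.
Travel time t = 34.5·1000 / 0.41 = 84150 s = 23.37 h.
Half-life 0.34 d → k = ln 2 / 0.34 = 2.039 d⁻¹.
Applying C = C₀e^(−kt): 7.571 × 0.1373 = 1.040 µg/L.
Second outfall: C = (50040·1.040 + 4620·339.0)/54660 = 29.60 µg/L.

29.6 µg/L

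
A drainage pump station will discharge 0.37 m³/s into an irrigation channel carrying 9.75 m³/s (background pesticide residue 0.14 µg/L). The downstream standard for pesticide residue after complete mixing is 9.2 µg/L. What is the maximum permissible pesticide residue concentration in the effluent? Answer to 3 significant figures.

At the limit, (Qr·Cr + Qe·Cₑ)/(Qr + Qe) = 9.2:
Cₑ = (10.12·9.2 − 9.750·0.1400) / 0.3700 = 247.9 µg/L.

248 µg/L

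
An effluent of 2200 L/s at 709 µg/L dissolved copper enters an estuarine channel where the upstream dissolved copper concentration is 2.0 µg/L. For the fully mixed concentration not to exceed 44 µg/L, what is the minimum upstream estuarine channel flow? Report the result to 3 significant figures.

Set C_mix = 44: (Q·2.000 + 2200·709.0) / (Q + 2200) = 44
→ Q = 2200·(709.0 − 44)/(44 − 2.000) = 34830 L/s.

34800 L/s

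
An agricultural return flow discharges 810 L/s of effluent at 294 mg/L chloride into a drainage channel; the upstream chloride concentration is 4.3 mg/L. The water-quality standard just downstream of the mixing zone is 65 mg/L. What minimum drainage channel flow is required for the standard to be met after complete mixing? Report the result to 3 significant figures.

3060 L/s

Set C_mix = 65: (Q·4.300 + 810.0·294.0) / (Q + 810.0) = 65
→ Q = 810.0·(294.0 − 65)/(65 − 4.300) = 3056 L/s.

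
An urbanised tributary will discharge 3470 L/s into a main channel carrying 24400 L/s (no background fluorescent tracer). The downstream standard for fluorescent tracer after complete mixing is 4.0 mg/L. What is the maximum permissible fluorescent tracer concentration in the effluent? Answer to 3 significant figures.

At the limit, (Qr·Cr + Qe·Cₑ)/(Qr + Qe) = 4.0:
Cₑ = (27870·4.0 − 24400·0) / 3470 = 32.13 mg/L.

32.1 mg/L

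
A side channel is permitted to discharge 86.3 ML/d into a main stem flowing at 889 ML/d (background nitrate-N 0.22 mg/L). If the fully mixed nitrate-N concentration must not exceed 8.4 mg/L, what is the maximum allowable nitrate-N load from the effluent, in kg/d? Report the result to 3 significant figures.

Mass balance at the limit: 889.0·0.2200 + 86.30·Cₑ = 975.3·8.4 → Cₑ = 92.66 mg/L.
86.30 ML/d = 0.9988 m³/s. Load = 0.9988 m³/s × 92.66 g/m³ × 86 400 s/d = 7997 kg/d.

8000 kg/d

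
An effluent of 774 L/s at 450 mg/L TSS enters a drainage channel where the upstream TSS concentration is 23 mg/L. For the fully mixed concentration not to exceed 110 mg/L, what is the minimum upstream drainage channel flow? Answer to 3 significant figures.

3020 L/s

Set C_mix = 110: (Q·23.00 + 774.0·450.0) / (Q + 774.0) = 110
→ Q = 774.0·(450.0 − 110)/(110 − 23.00) = 3025 L/s.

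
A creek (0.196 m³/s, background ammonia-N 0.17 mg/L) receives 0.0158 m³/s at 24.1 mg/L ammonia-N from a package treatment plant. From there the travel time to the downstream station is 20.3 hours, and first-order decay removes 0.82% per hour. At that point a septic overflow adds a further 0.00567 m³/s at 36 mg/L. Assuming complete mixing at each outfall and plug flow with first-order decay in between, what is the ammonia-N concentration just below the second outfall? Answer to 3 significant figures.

Conservation of mass: C = (0.1960·0.1700 + 0.01580·24.10) / 0.2118 = 0.4141/0.2118 = 1.955 mg/L; combined flow 0.2118 m³/s.
0.82%/h lost → k = −ln(1 − 0.0082) = 0.008234 h⁻¹.
Decay over the reach: 1.955·exp(−kt) = 1.955·0.8461 = 1.654 mg/L.
Second outfall: C = (0.2118·1.654 + 0.005670·36.00)/0.2175 = 2.550 mg/L.

2.55 mg/L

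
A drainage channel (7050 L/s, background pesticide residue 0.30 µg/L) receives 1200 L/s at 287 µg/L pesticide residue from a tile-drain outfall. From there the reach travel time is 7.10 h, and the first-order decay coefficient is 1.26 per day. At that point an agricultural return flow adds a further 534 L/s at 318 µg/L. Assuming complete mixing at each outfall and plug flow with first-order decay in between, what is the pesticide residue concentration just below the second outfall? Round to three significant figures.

46.5 µg/L

Conservation of mass: C = (7050·0.3000 + 1200·287.0) / 8250 = 346500/8250 = 42.00 µg/L; combined flow 8250 L/s.
Decay over the reach: 42.00·exp(−kt) = 42.00·0.6888 = 28.93 µg/L.
At the second outfall, C = (8250·28.93 + 534.0·318.0) / (8250 + 534.0) = 46.51 µg/L.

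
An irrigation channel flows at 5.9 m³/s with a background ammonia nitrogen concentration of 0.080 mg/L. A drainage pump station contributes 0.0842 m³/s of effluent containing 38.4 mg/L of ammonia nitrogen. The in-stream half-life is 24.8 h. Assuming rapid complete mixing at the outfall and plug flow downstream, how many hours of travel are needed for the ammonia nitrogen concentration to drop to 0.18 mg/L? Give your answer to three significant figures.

Conservation of mass: C = (5.900·0.08000 + 0.08420·38.40) / 5.984 = 3.705/5.984 = 0.6192 mg/L.
Half-life 24.8 h → k = ln 2 / 24.8 = 0.02795 h⁻¹ = 0.6708 d⁻¹.
0.6192·exp(−k·t) = 0.18 → t = ln(0.6192/0.18)/k = 159100 s = 44.20 h.

44.2 h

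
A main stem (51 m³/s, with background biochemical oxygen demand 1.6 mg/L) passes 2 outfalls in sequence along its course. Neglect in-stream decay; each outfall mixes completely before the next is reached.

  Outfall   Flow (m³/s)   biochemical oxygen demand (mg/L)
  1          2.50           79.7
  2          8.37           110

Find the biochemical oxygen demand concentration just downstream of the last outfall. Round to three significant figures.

After outfall 1: Q = 51.00 + 2.500 = 53.50 m³/s; C = (51.00·1.600 + 2.500·79.70)/53.50 = 5.250 mg/L.
After outfall 2: Q = 53.50 + 8.370 = 61.87 m³/s; C = (53.50·5.250 + 8.370·110.0)/61.87 = 19.42 mg/L.

19.4 mg/L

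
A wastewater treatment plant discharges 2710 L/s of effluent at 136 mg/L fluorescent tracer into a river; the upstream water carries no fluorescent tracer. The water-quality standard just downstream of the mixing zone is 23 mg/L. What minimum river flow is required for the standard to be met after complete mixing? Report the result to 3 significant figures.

13300 L/s

Set C_mix = 23: (Q·0 + 2710·136.0) / (Q + 2710) = 23
→ Q = 2710·(136.0 − 23)/(23 − 0) = 13310 L/s.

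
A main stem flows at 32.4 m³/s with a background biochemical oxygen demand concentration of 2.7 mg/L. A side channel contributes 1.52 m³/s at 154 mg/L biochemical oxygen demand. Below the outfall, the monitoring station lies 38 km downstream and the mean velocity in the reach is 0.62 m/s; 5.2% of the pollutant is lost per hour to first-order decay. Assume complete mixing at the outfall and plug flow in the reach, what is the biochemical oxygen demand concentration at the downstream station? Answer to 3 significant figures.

Mass balance: C = (32.40·2.700 + 1.520·154.0) / 33.92 = 321.6/33.92 = 9.480 mg/L.
Travel time t = 38·1000 / 0.62 = 61290 s = 17.03 h.
5.2%/h lost → k = −ln(1 − 0.052) = 0.05340 h⁻¹.
Applying C = C₀e^(−kt): 9.480 × 0.4029 = 3.819 mg/L.

3.82 mg/L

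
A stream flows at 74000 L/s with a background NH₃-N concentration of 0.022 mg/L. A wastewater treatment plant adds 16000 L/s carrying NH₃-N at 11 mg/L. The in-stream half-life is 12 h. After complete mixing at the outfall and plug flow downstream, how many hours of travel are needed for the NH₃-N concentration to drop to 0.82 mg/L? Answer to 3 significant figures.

After mixing, C = (74000·0.02200 + 16000·11.00) / 90000 = 177600/90000 = 1.974 mg/L.
Half-life 12 h → k = ln 2 / 12 = 0.05776 h⁻¹ = 1.386 d⁻¹.
1.974·exp(−k·t) = 0.82 → t = ln(1.974/0.82)/k = 54740 s = 15.21 h.

15.2 h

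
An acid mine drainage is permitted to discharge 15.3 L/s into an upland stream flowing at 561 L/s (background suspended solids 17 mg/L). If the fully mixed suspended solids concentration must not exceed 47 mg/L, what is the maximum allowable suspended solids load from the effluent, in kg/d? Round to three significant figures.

1520 kg/d

Mass balance at the limit: 561.0·17.00 + 15.30·Cₑ = 576.3·47 → Cₑ = 1147 mg/L.
15.30 L/s = 0.01530 m³/s. Load = 0.01530 m³/s × 1147 g/m³ × 86 400 s/d = 1516 kg/d.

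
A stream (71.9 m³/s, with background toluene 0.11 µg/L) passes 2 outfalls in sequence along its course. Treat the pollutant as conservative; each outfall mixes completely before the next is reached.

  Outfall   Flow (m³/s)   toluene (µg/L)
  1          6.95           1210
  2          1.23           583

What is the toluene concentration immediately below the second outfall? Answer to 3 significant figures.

Below outfall 1: Q → 78.85 m³/s, C = (71.90·0.1100 + 6.950·1210)/78.85 = 106.8 µg/L.
Below outfall 2: Q → 80.08 m³/s, C = (78.85·106.8 + 1.230·583.0)/80.08 = 114.1 µg/L.

114 µg/L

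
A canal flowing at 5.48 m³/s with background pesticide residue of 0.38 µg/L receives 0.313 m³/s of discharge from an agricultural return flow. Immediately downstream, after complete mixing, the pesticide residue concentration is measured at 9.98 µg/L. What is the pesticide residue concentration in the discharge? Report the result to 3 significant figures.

178 µg/L

Mass balance: 5.480·0.3800 + 0.3130·Cₑ = 5.793·9.980
→ Cₑ = (5.793·9.980 − 5.480·0.3800) / 0.3130 = 178.1 µg/L.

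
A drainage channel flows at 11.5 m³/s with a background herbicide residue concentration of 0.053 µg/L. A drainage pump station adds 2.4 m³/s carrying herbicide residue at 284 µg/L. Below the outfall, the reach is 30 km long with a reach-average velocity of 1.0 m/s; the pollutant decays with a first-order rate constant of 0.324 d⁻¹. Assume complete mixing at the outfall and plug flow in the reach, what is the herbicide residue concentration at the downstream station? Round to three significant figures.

43.9 µg/L

Mass balance: C = (11.50·0.05300 + 2.400·284.0) / 13.90 = 682.2/13.90 = 49.08 µg/L.
Travel time t = 30·1000 / 1.0 = 30000 s = 8.333 h.
After decay, C = 49.08 × e^(−kt) = 49.08 × 0.8936 = 43.86 µg/L.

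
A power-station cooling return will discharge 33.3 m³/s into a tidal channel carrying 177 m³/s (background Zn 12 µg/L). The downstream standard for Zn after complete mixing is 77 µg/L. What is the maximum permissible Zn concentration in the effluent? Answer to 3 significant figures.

At the limit, (Qr·Cr + Qe·Cₑ)/(Qr + Qe) = 77:
Cₑ = (210.3·77 − 177.0·12.00) / 33.30 = 422.5 µg/L.

422 µg/L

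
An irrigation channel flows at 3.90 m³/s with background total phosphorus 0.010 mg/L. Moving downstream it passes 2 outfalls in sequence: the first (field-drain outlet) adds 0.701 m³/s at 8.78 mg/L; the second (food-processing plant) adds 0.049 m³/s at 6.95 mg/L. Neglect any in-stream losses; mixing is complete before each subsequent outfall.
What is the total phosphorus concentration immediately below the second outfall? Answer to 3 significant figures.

Outfall 1: combined Q = 4.601 m³/s; C = (3.900·0.01000 + 0.7010·8.780)/4.601 = 1.346 mg/L.
Outfall 2: combined Q = 4.650 m³/s; C = (4.601·1.346 + 0.04900·6.950)/4.650 = 1.405 mg/L.

1.41 mg/L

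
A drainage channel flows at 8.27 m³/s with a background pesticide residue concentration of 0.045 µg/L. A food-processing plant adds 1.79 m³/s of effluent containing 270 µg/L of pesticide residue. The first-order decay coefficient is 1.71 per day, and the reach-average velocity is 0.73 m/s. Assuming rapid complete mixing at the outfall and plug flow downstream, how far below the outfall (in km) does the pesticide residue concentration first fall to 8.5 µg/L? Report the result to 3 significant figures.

Mixed concentration C = ΣQC/ΣQ = (8.270·0.04500 + 1.790·270.0) / 10.06 = 483.7/10.06 = 48.08 µg/L.
Set 48.08·exp(−k·t) = 8.5 → t = ln(48.08/8.5)/k = 87550 s = 24.32 h.
Distance = v·t = 0.73·87550 = 63910 m = 63.91 km.

63.9 km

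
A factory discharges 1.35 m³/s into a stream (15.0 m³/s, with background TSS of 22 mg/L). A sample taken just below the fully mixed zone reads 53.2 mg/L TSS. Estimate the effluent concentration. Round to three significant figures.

400 mg/L

Mass balance: 15.00·22.00 + 1.350·Cₑ = 16.35·53.20
→ Cₑ = (16.35·53.20 − 15.00·22.00) / 1.350 = 399.9 mg/L.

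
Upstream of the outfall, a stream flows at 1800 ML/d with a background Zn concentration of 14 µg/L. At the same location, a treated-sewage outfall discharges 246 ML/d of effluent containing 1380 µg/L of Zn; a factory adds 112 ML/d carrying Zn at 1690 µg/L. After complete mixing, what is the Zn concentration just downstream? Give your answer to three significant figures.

Mixed concentration C = ΣQC/ΣQ = (1800·14.00 + 246.0·1380 + 112.0·1690) / 2158 = 554000/2158 = 256.7 µg/L.

257 µg/L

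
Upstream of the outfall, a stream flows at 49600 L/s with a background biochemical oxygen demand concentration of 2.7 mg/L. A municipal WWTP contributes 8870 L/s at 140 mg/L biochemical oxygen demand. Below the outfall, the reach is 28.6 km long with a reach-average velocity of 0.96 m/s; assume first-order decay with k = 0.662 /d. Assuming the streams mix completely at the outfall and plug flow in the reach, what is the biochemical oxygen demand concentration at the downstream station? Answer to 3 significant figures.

18.7 mg/L

Mass balance: C = (49600·2.700 + 8870·140.0) / 58470 = 1376000/58470 = 23.53 mg/L.
Travel time t = 28.6·1000 / 0.96 = 29790 s = 8.275 h.
After decay, C = 23.53 × e^(−kt) = 23.53 × 0.7959 = 18.73 mg/L.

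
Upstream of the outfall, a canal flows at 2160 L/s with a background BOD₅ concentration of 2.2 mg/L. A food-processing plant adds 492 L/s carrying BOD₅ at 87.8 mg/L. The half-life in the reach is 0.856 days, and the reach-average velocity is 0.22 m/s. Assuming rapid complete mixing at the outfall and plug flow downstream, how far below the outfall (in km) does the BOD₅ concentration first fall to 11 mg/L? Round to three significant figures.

Mass balance: C = (2160·2.200 + 492.0·87.80) / 2652 = 47950/2652 = 18.08 mg/L.
Half-life 0.856 d → k = ln 2 / 0.856 = 0.8098 d⁻¹.
Set 18.08·exp(−k·t) = 11 → t = ln(18.08/11)/k = 53020 s = 14.73 h.
Distance = v·t = 0.22·53020 = 11670 m = 11.67 km.

11.7 km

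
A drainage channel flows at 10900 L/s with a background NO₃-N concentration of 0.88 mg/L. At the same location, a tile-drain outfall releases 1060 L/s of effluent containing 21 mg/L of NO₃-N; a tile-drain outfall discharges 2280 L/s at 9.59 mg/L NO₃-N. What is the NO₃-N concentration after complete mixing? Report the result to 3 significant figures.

Flow-weighted average: C = (10900·0.8800 + 1060·21.00 + 2280·9.590) / 14240 = 53720/14240 = 3.772 mg/L.

3.77 mg/L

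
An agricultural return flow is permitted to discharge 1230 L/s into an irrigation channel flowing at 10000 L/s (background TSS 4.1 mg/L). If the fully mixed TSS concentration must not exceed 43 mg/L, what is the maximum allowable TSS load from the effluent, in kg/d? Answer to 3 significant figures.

Mass balance at the limit: 10000·4.100 + 1230·Cₑ = 11230·43 → Cₑ = 359.3 mg/L.
1230 L/s = 1.230 m³/s. Load = 1.230 m³/s × 359.3 g/m³ × 86 400 s/d = 38180 kg/d.

38200 kg/d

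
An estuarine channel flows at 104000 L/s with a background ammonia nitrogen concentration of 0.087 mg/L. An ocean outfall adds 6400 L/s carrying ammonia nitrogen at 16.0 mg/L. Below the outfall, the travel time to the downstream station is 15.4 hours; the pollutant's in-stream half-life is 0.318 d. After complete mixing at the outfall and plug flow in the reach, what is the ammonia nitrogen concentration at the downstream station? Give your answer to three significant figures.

0.249 mg/L

Mixed concentration C = ΣQC/ΣQ = (104000·0.08700 + 6400·16.00) / 110400 = 111400/110400 = 1.009 mg/L.
Half-life 0.318 d → k = ln 2 / 0.318 = 2.180 d⁻¹.
After decay, C = 1.009 × e^(−kt) = 1.009 × 0.2469 = 0.2493 mg/L.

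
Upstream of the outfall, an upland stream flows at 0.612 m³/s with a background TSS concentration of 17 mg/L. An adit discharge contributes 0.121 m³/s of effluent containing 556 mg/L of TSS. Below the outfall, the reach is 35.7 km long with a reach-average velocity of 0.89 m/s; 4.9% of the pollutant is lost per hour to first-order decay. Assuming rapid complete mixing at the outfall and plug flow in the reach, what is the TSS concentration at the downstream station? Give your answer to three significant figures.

60.5 mg/L

Mixed concentration C = ΣQC/ΣQ = (0.6120·17.00 + 0.1210·556.0) / 0.7330 = 77.68/0.7330 = 106.0 mg/L.
Travel time t = 35.7·1000 / 0.89 = 40110 s = 11.14 h.
4.9%/h lost → k = −ln(1 − 0.049) = 0.05024 h⁻¹.
After decay, C = 106.0 × e^(−kt) = 106.0 × 0.5713 = 60.55 mg/L.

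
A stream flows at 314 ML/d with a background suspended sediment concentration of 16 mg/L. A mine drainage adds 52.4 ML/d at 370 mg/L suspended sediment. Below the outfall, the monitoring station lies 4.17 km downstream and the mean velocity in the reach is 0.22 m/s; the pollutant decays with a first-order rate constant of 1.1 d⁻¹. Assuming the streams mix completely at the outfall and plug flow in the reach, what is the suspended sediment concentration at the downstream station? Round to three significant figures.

Mixed concentration C = ΣQC/ΣQ = (314.0·16.00 + 52.40·370.0) / 366.4 = 24410/366.4 = 66.63 mg/L.
Travel time t = 4.17·1000 / 0.22 = 18950 s = 5.265 h.
Applying C = C₀e^(−kt): 66.63 × 0.7856 = 52.34 mg/L.

52.3 mg/L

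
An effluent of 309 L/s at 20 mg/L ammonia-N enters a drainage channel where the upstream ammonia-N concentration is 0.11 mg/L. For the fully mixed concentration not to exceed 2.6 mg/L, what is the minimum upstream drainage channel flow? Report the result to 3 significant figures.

Set C_mix = 2.6: (Q·0.1100 + 309.0·20.00) / (Q + 309.0) = 2.6
→ Q = 309.0·(20.00 − 2.6)/(2.6 − 0.1100) = 2159 L/s.

2160 L/s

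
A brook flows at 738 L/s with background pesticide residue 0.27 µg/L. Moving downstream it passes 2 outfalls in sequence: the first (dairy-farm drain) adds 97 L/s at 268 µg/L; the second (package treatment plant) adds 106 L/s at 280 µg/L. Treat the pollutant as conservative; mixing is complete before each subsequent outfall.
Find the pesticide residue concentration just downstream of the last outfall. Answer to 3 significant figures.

After outfall 1: Q = 738.0 + 97.00 = 835.0 L/s; C = (738.0·0.2700 + 97.00·268.0)/835.0 = 31.37 µg/L.
After outfall 2: Q = 835.0 + 106.0 = 941.0 L/s; C = (835.0·31.37 + 106.0·280.0)/941.0 = 59.38 µg/L.

59.4 µg/L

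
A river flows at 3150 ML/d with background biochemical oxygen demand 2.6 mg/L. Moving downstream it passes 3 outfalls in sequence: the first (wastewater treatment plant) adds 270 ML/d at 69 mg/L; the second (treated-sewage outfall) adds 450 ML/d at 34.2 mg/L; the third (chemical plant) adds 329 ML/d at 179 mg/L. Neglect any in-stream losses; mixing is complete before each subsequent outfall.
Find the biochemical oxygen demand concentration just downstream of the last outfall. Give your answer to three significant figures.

24.1 mg/L

Below outfall 1: Q → 3420 ML/d, C = (3150·2.600 + 270.0·69.00)/3420 = 7.842 mg/L.
Below outfall 2: Q → 3870 ML/d, C = (3420·7.842 + 450.0·34.20)/3870 = 10.91 mg/L.
Below outfall 3: Q → 4199 ML/d, C = (3870·10.91 + 329.0·179.0)/4199 = 24.08 mg/L.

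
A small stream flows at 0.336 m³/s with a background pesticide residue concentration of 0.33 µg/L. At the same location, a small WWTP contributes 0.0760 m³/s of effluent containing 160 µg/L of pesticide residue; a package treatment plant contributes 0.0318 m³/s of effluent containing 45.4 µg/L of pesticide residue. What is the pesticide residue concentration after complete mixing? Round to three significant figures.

Conservation of mass: C = (0.3360·0.3300 + 0.07600·160.0 + 0.03180·45.40) / 0.4438 = 13.71/0.4438 = 30.90 µg/L.

30.9 µg/L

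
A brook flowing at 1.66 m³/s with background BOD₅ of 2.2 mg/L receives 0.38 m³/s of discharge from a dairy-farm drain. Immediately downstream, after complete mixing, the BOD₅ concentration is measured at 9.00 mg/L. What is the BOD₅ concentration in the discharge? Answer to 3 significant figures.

38.7 mg/L

Mass balance: 1.660·2.200 + 0.3800·Cₑ = 2.040·9.000
→ Cₑ = (2.040·9.000 − 1.660·2.200) / 0.3800 = 38.71 mg/L.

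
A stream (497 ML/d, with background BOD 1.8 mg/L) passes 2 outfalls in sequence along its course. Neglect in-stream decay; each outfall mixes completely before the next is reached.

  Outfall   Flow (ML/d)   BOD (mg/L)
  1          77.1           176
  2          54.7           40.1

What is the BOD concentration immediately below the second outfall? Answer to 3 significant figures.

26.5 mg/L

Below outfall 1: Q → 574.1 ML/d, C = (497.0·1.800 + 77.10·176.0)/574.1 = 25.19 mg/L.
Below outfall 2: Q → 628.8 ML/d, C = (574.1·25.19 + 54.70·40.10)/628.8 = 26.49 mg/L.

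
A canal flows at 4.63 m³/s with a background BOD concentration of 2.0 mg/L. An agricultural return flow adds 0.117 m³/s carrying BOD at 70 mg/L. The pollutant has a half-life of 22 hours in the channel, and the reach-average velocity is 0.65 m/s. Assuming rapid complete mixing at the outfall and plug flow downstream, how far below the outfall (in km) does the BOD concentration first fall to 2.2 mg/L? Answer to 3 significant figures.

Mixed concentration C = ΣQC/ΣQ = (4.630·2.000 + 0.1170·70.00) / 4.747 = 17.45/4.747 = 3.676 mg/L.
Half-life 22 h → k = ln 2 / 22 = 0.03151 h⁻¹ = 0.7562 d⁻¹.
Set 3.676·exp(−k·t) = 2.2 → t = ln(3.676/2.2)/k = 58660 s = 16.29 h.
Distance = v·t = 0.65·58660 = 38130 m = 38.13 km.

38.1 km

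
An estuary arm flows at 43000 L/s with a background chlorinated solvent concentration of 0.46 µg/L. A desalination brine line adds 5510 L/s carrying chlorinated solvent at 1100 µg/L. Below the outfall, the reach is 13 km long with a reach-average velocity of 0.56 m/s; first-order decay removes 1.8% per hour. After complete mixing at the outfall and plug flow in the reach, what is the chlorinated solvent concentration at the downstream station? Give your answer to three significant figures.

After mixing, C = (43000·0.4600 + 5510·1100) / 48510 = 6081000/48510 = 125.4 µg/L.
Travel time t = 13·1000 / 0.56 = 23210 s = 6.448 h.
1.8%/h lost → k = −ln(1 − 0.018) = 0.01816 h⁻¹.
First-order decay: C = 125.4·exp(−k·t) = 125.4·0.8895 = 111.5 µg/L.

111 µg/L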